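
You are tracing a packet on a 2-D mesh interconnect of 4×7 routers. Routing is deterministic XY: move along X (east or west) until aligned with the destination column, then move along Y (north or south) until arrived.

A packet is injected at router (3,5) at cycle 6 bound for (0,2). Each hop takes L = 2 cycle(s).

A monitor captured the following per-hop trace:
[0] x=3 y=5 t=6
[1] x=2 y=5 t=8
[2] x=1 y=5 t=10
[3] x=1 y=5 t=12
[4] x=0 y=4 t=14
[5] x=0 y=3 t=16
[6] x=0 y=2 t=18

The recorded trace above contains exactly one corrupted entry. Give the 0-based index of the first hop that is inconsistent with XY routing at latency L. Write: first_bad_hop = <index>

first_bad_hop = 3

hop 1: step (-1,+0), +2 cyc — ok
hop 2: step (-1,+0), +2 cyc — ok
hop 3: step (+0,+0), +2 cyc — BAD: non-unit step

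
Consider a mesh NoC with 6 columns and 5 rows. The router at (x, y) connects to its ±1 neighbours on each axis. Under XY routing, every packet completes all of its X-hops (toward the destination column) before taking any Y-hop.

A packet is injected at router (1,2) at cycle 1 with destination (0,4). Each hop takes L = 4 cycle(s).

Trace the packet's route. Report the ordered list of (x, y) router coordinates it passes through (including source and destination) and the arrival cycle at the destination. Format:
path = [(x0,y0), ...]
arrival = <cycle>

path = [(1,2), (0,2), (0,3), (0,4)]
arrival = 13

t=1: at (1,2)
t=5: at (0,2) after W
t=9: at (0,3) after N
t=13: at (0,4) after N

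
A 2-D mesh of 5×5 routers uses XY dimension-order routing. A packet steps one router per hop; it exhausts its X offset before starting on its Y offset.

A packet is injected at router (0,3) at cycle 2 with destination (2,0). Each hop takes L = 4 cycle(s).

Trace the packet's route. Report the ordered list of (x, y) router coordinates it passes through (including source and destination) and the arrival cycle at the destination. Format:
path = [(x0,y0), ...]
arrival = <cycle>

  0. router=(0,3) cycle=2 (inject)
  1. router=(1,3) cycle=6 dir=E
  2. router=(2,3) cycle=10 dir=E
  3. router=(2,2) cycle=14 dir=S
  4. router=(2,1) cycle=18 dir=S
  5. router=(2,0) cycle=22 dir=S

path = [(0,3), (1,3), (2,3), (2,2), (2,1), (2,0)]
arrival = 22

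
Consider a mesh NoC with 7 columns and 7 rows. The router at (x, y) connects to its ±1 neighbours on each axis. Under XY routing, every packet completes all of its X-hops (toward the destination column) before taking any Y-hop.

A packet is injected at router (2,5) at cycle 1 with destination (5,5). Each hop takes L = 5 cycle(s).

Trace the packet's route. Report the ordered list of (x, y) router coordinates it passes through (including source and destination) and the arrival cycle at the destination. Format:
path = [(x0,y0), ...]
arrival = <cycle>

t=1: at (2,5)
t=6: at (3,5) after E
t=11: at (4,5) after E
t=16: at (5,5) after E

path = [(2,5), (3,5), (4,5), (5,5)]
arrival = 16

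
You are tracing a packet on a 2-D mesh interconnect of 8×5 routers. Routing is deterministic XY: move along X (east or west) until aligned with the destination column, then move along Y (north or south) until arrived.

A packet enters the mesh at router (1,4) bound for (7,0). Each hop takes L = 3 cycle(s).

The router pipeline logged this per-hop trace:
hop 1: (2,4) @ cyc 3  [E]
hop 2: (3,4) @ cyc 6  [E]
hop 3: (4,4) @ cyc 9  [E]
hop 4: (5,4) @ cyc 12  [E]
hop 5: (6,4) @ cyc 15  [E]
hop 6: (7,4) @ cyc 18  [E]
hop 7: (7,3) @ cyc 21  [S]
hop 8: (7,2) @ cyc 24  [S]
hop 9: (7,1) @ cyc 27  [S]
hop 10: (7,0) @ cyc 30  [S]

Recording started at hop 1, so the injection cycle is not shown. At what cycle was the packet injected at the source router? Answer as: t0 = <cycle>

Hop 1 reached at cycle 3; hop k is at t0 + k·L.
Subtract one hop: t0 = 3 − 3 = 0.

t0 = 0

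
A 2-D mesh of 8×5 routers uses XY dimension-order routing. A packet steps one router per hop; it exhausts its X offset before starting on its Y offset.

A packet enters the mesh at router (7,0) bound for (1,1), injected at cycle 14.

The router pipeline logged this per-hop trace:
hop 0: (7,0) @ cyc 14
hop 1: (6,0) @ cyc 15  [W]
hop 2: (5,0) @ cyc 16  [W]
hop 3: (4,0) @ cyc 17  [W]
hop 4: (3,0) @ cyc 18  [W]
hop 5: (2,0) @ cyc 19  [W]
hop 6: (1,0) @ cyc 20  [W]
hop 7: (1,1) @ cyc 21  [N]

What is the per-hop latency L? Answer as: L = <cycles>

Δcyc across hop 0→1: 15 − 14 = 1.
Per-hop latency L = Δcyc = 1.

L = 1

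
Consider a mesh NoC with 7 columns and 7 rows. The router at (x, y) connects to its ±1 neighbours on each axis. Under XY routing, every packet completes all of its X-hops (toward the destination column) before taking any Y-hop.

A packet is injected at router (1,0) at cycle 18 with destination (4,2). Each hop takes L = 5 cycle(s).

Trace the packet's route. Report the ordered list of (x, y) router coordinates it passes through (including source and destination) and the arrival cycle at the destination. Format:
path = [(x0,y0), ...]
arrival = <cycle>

hop 0: (1,0) @ cyc 18
hop 1: (2,0) @ cyc 23  [E]
hop 2: (3,0) @ cyc 28  [E]
hop 3: (4,0) @ cyc 33  [E]
hop 4: (4,1) @ cyc 38  [N]
hop 5: (4,2) @ cyc 43  [N]

path = [(1,0), (2,0), (3,0), (4,0), (4,1), (4,2)]
arrival = 43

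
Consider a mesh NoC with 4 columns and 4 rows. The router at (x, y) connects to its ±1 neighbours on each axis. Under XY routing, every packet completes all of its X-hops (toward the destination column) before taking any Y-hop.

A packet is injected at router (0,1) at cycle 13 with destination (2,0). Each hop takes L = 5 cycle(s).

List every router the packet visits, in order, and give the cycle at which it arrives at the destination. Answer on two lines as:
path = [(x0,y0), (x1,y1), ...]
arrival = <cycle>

#0 — 0,1 | c13
#1 — 1,1 | c18 | E
#2 — 2,1 | c23 | E
#3 — 2,0 | c28 | S

path = [(0,1), (1,1), (2,1), (2,0)]
arrival = 28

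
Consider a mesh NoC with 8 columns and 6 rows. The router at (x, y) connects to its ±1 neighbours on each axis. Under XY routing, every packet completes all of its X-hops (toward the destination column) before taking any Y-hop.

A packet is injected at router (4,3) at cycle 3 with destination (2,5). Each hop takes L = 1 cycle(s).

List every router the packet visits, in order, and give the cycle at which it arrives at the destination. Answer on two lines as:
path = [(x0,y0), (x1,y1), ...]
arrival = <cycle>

hop 0: (4,3) @ cyc 3
hop 1: (3,3) @ cyc 4  [W]
hop 2: (2,3) @ cyc 5  [W]
hop 3: (2,4) @ cyc 6  [N]
hop 4: (2,5) @ cyc 7  [N]

path = [(4,3), (3,3), (2,3), (2,4), (2,5)]
arrival = 7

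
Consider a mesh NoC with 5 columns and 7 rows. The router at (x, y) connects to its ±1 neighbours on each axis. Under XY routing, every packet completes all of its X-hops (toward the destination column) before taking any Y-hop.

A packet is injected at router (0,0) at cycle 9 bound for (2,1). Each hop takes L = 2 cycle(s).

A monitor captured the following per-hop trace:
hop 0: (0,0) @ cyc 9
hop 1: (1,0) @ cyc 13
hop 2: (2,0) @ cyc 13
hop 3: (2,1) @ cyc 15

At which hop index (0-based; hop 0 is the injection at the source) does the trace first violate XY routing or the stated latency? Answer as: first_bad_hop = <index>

first_bad_hop = 1

hop 1: step (+1,+0), +4 cyc — BAD: Δcyc=4≠L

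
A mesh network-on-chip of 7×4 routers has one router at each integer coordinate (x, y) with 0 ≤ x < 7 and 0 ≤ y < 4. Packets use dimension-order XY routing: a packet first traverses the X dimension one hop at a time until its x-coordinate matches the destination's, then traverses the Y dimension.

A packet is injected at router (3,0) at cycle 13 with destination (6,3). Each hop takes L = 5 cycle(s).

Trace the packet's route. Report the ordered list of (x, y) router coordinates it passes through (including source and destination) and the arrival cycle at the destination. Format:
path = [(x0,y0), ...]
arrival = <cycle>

#0 — 3,0 | c13
#1 — 4,0 | c18 | E
#2 — 5,0 | c23 | E
#3 — 6,0 | c28 | E
#4 — 6,1 | c33 | N
#5 — 6,2 | c38 | N
#6 — 6,3 | c43 | N

path = [(3,0), (4,0), (5,0), (6,0), (6,1), (6,2), (6,3)]
arrival = 43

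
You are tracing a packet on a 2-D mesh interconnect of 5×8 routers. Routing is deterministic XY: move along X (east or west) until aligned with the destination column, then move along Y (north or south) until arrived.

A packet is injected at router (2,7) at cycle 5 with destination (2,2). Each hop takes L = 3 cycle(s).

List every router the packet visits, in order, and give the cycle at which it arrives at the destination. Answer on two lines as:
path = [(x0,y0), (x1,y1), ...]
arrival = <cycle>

#0 — 2,7 | c5
#1 — 2,6 | c8 | S
#2 — 2,5 | c11 | S
#3 — 2,4 | c14 | S
#4 — 2,3 | c17 | S
#5 — 2,2 | c20 | S

path = [(2,7), (2,6), (2,5), (2,4), (2,3), (2,2)]
arrival = 20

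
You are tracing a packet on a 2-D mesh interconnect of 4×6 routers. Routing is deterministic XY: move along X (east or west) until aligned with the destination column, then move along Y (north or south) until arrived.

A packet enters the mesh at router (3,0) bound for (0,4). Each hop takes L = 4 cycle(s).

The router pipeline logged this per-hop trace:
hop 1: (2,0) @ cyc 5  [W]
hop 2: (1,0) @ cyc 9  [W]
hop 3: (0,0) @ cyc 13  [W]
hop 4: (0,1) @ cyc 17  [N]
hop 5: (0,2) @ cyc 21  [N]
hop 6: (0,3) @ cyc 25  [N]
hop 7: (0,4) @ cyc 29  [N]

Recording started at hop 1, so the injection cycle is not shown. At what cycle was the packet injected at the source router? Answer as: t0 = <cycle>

t0 = 1

cyc[1] = 5 and cyc[k] = t0 + k·L for every k.
So t0 = 5 − 1·4 = 1.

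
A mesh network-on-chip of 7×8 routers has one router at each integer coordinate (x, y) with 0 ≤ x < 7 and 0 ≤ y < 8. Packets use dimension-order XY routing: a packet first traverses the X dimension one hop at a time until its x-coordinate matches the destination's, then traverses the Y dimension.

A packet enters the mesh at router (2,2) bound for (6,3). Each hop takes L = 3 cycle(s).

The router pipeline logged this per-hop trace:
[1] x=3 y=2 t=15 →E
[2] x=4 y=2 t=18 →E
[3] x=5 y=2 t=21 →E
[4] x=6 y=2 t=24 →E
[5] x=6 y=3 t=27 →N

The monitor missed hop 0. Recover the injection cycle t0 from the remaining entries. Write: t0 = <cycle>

t0 = 12

The first recorded entry is hop 1 at cycle 15.
Therefore t0 = 15 − L = 12.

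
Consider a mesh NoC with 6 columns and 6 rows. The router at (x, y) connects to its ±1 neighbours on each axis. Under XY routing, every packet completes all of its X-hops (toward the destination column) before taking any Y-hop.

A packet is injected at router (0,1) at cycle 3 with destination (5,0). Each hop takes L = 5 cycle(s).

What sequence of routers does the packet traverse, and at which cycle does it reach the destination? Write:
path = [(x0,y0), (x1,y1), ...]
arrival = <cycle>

path = [(0,1), (1,1), (2,1), (3,1), (4,1), (5,1), (5,0)]
arrival = 33

#0 — 0,1 | c3
#1 — 1,1 | c8 | E
#2 — 2,1 | c13 | E
#3 — 3,1 | c18 | E
#4 — 4,1 | c23 | E
#5 — 5,1 | c28 | E
#6 — 5,0 | c33 | S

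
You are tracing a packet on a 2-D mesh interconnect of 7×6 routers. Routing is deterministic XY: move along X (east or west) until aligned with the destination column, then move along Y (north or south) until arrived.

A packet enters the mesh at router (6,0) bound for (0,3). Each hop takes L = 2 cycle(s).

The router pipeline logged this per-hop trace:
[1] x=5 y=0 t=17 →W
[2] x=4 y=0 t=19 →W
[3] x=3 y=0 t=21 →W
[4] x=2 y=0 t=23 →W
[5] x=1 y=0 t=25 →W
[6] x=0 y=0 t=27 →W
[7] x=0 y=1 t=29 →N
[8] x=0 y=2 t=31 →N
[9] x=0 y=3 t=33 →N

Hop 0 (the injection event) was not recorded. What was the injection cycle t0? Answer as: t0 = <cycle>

t0 = 15

cyc[1] = 17 and cyc[k] = t0 + k·L for every k.
t0 = cyc[1] − L = 17 − 2 = 15.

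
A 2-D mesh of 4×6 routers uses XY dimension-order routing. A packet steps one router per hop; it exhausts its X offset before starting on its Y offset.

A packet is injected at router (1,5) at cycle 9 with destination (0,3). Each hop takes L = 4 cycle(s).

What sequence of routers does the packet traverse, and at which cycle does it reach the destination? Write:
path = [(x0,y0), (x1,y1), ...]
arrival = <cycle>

  0. router=(1,5) cycle=9 (inject)
  1. router=(0,5) cycle=13 dir=W
  2. router=(0,4) cycle=17 dir=S
  3. router=(0,3) cycle=21 dir=S

path = [(1,5), (0,5), (0,4), (0,3)]
arrival = 21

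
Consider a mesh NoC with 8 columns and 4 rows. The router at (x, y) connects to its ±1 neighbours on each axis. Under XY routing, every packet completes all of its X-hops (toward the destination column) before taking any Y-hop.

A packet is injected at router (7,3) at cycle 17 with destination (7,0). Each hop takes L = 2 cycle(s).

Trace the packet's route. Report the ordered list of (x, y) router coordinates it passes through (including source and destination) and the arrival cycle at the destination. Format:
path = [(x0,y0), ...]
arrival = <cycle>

src (7,3)  cyc=17
S→(7,2)  cyc=19
S→(7,1)  cyc=21
S→(7,0)  cyc=23

path = [(7,3), (7,2), (7,1), (7,0)]
arrival = 23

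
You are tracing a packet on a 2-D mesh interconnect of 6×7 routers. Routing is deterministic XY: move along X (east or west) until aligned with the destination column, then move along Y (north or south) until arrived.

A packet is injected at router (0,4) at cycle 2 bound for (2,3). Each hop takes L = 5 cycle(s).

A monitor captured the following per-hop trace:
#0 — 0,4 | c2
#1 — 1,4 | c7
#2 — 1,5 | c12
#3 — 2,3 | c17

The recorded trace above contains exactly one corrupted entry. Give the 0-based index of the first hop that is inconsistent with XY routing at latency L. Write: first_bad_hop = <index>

first_bad_hop = 2

check 1→ d=(1,0) cyc+5: ok
check 2→ d=(0,1) cyc+5: BAD: Y-move but x=1≠2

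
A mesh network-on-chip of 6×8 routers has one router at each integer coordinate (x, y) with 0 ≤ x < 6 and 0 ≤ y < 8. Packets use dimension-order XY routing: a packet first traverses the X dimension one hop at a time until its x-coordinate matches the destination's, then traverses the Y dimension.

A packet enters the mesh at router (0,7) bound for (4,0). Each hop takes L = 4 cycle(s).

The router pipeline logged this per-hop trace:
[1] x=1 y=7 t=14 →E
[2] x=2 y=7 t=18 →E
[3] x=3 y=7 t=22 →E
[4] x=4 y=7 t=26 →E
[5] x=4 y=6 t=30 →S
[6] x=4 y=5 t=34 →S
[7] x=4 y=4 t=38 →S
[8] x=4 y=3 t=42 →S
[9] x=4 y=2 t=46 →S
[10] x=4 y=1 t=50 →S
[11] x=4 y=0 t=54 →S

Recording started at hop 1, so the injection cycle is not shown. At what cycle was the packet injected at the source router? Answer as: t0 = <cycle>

The first recorded entry is hop 1 at cycle 14.
Subtract one hop: t0 = 14 − 4 = 10.

t0 = 10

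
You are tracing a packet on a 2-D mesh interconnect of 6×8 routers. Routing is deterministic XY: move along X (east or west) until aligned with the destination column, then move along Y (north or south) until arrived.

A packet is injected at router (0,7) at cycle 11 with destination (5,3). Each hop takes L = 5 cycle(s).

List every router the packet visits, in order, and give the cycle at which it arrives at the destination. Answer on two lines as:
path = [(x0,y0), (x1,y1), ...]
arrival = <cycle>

path = [(0,7), (1,7), (2,7), (3,7), (4,7), (5,7), (5,6), (5,5), (5,4), (5,3)]
arrival = 56

src (0,7)  cyc=11
E→(1,7)  cyc=16
E→(2,7)  cyc=21
E→(3,7)  cyc=26
E→(4,7)  cyc=31
E→(5,7)  cyc=36
S→(5,6)  cyc=41
S→(5,5)  cyc=46
S→(5,4)  cyc=51
S→(5,3)  cyc=56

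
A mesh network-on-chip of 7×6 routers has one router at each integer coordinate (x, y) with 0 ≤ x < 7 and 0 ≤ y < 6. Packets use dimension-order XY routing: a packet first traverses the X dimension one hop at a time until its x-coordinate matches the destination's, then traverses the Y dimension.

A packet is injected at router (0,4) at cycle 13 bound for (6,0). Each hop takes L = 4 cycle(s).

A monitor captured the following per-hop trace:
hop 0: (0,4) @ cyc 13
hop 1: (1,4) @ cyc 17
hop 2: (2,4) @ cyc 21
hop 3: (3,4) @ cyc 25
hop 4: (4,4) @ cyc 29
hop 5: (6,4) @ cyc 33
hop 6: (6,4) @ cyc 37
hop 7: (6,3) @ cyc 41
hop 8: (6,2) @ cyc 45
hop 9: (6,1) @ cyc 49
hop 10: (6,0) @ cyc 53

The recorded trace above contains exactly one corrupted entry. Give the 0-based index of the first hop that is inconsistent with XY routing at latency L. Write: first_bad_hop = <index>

first_bad_hop = 5

check 1→ d=(1,0) cyc+4: ok
check 2→ d=(1,0) cyc+4: ok
check 3→ d=(1,0) cyc+4: ok
check 4→ d=(1,0) cyc+4: ok
check 5→ d=(2,0) cyc+4: BAD: non-unit step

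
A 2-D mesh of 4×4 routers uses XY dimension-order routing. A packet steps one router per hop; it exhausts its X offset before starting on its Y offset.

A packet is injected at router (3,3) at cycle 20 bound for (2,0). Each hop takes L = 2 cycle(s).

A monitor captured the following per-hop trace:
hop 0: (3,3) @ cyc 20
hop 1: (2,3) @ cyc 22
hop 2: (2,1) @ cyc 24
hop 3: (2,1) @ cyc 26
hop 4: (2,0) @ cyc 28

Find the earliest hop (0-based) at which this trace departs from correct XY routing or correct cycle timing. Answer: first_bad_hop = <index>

first_bad_hop = 2

[1] (-1,+0) / 2c ⇒ ok
[2] (+0,-2) / 2c ⇒ BAD: non-unit step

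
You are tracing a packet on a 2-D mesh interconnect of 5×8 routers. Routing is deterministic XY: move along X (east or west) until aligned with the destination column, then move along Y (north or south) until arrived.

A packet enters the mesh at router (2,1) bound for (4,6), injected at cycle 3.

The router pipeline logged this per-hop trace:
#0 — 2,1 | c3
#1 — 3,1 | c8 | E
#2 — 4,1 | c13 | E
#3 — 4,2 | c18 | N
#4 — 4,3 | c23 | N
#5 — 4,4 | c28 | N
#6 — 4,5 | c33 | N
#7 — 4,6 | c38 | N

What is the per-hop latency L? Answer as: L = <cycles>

From hop 0 (3) to hop 1 (8): +5 cycles.
That increment is L by definition: L = 5.

L = 5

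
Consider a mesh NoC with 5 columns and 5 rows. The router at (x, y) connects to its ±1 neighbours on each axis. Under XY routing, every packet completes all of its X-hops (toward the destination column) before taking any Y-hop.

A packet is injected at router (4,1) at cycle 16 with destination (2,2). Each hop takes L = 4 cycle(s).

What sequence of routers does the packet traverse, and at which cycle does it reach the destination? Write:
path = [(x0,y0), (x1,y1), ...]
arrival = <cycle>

hop 0: (4,1) @ cyc 16
hop 1: (3,1) @ cyc 20  [W]
hop 2: (2,1) @ cyc 24  [W]
hop 3: (2,2) @ cyc 28  [N]

path = [(4,1), (3,1), (2,1), (2,2)]
arrival = 28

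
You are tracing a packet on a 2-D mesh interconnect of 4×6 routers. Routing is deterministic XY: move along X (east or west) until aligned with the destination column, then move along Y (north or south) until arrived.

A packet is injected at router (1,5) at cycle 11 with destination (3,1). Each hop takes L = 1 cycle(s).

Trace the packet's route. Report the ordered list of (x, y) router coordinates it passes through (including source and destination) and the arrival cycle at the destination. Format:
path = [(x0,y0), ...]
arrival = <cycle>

hop 0: (1,5) @ cyc 11
hop 1: (2,5) @ cyc 12  [E]
hop 2: (3,5) @ cyc 13  [E]
hop 3: (3,4) @ cyc 14  [S]
hop 4: (3,3) @ cyc 15  [S]
hop 5: (3,2) @ cyc 16  [S]
hop 6: (3,1) @ cyc 17  [S]

path = [(1,5), (2,5), (3,5), (3,4), (3,3), (3,2), (3,1)]
arrival = 17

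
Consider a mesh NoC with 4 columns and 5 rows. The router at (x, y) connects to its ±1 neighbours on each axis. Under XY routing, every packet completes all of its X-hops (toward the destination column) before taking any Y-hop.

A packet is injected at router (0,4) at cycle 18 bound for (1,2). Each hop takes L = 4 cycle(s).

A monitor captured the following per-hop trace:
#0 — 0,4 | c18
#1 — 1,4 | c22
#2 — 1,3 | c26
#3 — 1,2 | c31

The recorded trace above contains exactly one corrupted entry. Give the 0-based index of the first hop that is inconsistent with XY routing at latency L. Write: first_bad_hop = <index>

first_bad_hop = 3

hop 1: step (+1,+0), +4 cyc — ok
hop 2: step (+0,-1), +4 cyc — ok
hop 3: step (+0,-1), +5 cyc — BAD: Δcyc=5≠L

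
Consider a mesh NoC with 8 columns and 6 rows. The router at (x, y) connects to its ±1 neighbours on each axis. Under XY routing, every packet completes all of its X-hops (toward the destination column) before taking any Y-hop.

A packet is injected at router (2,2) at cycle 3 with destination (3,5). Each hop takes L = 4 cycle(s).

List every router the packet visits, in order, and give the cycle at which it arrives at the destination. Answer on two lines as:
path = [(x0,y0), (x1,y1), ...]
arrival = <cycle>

path = [(2,2), (3,2), (3,3), (3,4), (3,5)]
arrival = 19

#0 — 2,2 | c3
#1 — 3,2 | c7 | E
#2 — 3,3 | c11 | N
#3 — 3,4 | c15 | N
#4 — 3,5 | c19 | N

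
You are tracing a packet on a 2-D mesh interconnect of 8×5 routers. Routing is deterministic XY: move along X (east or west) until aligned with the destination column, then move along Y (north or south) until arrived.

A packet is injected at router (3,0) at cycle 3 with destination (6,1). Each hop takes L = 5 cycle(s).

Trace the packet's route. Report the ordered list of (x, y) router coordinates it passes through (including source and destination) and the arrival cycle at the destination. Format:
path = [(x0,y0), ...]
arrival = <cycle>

path = [(3,0), (4,0), (5,0), (6,0), (6,1)]
arrival = 23

src (3,0)  cyc=3
E→(4,0)  cyc=8
E→(5,0)  cyc=13
E→(6,0)  cyc=18
N→(6,1)  cyc=23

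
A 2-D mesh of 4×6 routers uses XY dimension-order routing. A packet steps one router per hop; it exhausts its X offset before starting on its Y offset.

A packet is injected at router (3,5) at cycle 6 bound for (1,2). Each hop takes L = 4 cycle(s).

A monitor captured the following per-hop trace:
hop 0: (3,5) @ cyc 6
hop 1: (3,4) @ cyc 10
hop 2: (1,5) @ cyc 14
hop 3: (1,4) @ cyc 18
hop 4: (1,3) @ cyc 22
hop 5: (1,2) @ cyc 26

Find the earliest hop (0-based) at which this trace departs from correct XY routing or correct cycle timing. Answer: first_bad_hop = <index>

hop 1: step (+0,-1), +4 cyc — BAD: Y-move but x=3≠1

first_bad_hop = 1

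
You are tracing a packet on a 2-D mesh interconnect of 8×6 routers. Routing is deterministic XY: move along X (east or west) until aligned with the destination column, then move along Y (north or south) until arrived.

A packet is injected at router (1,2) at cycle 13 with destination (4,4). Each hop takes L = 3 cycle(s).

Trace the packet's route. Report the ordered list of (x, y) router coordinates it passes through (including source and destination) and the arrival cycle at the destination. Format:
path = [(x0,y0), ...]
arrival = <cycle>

path = [(1,2), (2,2), (3,2), (4,2), (4,3), (4,4)]
arrival = 28

[0] x=1 y=2 t=13
[1] x=2 y=2 t=16 →E
[2] x=3 y=2 t=19 →E
[3] x=4 y=2 t=22 →E
[4] x=4 y=3 t=25 →N
[5] x=4 y=4 t=28 →N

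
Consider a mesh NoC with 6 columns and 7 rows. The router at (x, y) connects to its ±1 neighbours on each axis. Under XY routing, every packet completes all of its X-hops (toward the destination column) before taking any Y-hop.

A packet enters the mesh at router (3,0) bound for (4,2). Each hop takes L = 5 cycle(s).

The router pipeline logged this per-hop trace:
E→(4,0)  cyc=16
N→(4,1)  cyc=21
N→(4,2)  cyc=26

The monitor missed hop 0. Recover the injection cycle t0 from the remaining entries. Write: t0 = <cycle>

cyc[1] = 16 and cyc[k] = t0 + k·L for every k.
So t0 = 16 − 1·5 = 11.

t0 = 11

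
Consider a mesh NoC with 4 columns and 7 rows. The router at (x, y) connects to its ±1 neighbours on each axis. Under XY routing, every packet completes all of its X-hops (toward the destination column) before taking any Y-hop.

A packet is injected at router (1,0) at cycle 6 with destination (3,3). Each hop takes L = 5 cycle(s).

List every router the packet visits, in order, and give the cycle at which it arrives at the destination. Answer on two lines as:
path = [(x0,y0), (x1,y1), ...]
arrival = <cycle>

path = [(1,0), (2,0), (3,0), (3,1), (3,2), (3,3)]
arrival = 31

src (1,0)  cyc=6
E→(2,0)  cyc=11
E→(3,0)  cyc=16
N→(3,1)  cyc=21
N→(3,2)  cyc=26
N→(3,3)  cyc=31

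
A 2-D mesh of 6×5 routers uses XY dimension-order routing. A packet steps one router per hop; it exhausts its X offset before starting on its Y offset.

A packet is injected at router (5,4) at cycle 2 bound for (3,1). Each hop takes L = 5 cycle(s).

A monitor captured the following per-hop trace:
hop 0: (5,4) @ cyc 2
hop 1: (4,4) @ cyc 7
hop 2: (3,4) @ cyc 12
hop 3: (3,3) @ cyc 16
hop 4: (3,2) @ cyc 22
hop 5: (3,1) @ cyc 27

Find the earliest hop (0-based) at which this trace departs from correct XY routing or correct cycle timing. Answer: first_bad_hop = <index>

first_bad_hop = 3

  1: Δx=-1 Δy=+0 Δt=5 [ok]
  2: Δx=-1 Δy=+0 Δt=5 [ok]
  3: Δx=+0 Δy=-1 Δt=4 [BAD: Δcyc=4≠L]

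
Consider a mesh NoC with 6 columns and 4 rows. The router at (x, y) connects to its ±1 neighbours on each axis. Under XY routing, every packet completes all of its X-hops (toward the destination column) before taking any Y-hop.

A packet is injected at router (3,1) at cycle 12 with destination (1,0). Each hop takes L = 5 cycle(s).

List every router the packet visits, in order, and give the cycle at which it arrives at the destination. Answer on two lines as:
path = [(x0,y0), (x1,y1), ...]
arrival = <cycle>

t=12: at (3,1)
t=17: at (2,1) after W
t=22: at (1,1) after W
t=27: at (1,0) after S

path = [(3,1), (2,1), (1,1), (1,0)]
arrival = 27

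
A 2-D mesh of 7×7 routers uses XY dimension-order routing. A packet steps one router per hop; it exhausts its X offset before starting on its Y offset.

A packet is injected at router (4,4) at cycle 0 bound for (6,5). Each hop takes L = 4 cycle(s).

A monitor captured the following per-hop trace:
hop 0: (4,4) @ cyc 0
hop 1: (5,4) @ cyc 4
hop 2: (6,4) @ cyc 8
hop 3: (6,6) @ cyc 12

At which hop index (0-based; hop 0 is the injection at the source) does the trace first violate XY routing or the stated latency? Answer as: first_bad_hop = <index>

first_bad_hop = 3

  1: Δx=+1 Δy=+0 Δt=4 [ok]
  2: Δx=+1 Δy=+0 Δt=4 [ok]
  3: Δx=+0 Δy=+2 Δt=4 [BAD: non-unit step]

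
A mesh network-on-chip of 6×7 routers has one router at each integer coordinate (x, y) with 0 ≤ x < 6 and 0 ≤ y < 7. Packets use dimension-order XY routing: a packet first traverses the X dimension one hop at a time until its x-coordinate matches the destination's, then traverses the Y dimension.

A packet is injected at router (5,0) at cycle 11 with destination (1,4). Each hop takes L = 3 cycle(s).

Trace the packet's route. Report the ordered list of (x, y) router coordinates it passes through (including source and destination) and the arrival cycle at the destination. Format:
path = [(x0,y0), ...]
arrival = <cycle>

#0 — 5,0 | c11
#1 — 4,0 | c14 | W
#2 — 3,0 | c17 | W
#3 — 2,0 | c20 | W
#4 — 1,0 | c23 | W
#5 — 1,1 | c26 | N
#6 — 1,2 | c29 | N
#7 — 1,3 | c32 | N
#8 — 1,4 | c35 | N

path = [(5,0), (4,0), (3,0), (2,0), (1,0), (1,1), (1,2), (1,3), (1,4)]
arrival = 35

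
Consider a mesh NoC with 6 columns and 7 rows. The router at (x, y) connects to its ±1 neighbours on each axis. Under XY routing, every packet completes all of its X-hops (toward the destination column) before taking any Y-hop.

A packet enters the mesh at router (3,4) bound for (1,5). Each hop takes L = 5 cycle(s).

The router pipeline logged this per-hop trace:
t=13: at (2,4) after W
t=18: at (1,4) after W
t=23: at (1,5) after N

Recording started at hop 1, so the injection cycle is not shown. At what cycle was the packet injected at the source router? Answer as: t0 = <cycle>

cyc[1] = 13 and cyc[k] = t0 + k·L for every k.
So t0 = 13 − 1·5 = 8.

t0 = 8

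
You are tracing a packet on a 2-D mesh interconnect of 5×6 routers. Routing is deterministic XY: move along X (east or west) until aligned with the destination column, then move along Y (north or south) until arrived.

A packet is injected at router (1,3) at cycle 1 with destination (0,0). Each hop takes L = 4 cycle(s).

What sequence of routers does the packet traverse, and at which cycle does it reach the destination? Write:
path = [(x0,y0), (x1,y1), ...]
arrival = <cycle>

hop 0: (1,3) @ cyc 1
hop 1: (0,3) @ cyc 5  [W]
hop 2: (0,2) @ cyc 9  [S]
hop 3: (0,1) @ cyc 13  [S]
hop 4: (0,0) @ cyc 17  [S]

path = [(1,3), (0,3), (0,2), (0,1), (0,0)]
arrival = 17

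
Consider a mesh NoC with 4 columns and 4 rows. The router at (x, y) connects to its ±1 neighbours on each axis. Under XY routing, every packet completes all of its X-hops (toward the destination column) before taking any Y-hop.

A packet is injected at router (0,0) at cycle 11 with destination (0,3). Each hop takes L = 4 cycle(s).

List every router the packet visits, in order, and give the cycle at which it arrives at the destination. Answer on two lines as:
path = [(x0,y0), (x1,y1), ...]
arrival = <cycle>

path = [(0,0), (0,1), (0,2), (0,3)]
arrival = 23

hop 0: (0,0) @ cyc 11
hop 1: (0,1) @ cyc 15  [N]
hop 2: (0,2) @ cyc 19  [N]
hop 3: (0,3) @ cyc 23  [N]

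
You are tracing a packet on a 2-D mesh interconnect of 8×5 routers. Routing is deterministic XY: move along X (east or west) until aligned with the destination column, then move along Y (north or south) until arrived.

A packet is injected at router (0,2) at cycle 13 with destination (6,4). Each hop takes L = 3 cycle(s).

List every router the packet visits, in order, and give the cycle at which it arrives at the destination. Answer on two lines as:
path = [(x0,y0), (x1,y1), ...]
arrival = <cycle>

path = [(0,2), (1,2), (2,2), (3,2), (4,2), (5,2), (6,2), (6,3), (6,4)]
arrival = 37

src (0,2)  cyc=13
E→(1,2)  cyc=16
E→(2,2)  cyc=19
E→(3,2)  cyc=22
E→(4,2)  cyc=25
E→(5,2)  cyc=28
E→(6,2)  cyc=31
N→(6,3)  cyc=34
N→(6,4)  cyc=37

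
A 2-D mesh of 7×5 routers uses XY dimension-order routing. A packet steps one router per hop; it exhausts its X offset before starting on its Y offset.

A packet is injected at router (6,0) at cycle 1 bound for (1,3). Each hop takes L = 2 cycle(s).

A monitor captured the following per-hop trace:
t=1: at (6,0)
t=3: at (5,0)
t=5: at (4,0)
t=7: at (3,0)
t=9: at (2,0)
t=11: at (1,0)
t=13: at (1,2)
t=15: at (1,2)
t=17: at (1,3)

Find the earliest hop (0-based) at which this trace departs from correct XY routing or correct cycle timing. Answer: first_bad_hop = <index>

  1: Δx=-1 Δy=+0 Δt=2 [ok]
  2: Δx=-1 Δy=+0 Δt=2 [ok]
  3: Δx=-1 Δy=+0 Δt=2 [ok]
  4: Δx=-1 Δy=+0 Δt=2 [ok]
  5: Δx=-1 Δy=+0 Δt=2 [ok]
  6: Δx=+0 Δy=+2 Δt=2 [BAD: non-unit step]

first_bad_hop = 6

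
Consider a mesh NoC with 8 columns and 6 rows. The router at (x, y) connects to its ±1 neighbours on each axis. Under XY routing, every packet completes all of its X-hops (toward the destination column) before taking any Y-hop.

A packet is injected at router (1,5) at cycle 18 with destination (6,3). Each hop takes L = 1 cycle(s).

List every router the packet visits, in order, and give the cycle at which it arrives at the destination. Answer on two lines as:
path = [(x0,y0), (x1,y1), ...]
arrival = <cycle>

[0] x=1 y=5 t=18
[1] x=2 y=5 t=19 →E
[2] x=3 y=5 t=20 →E
[3] x=4 y=5 t=21 →E
[4] x=5 y=5 t=22 →E
[5] x=6 y=5 t=23 →E
[6] x=6 y=4 t=24 →S
[7] x=6 y=3 t=25 →S

path = [(1,5), (2,5), (3,5), (4,5), (5,5), (6,5), (6,4), (6,3)]
arrival = 25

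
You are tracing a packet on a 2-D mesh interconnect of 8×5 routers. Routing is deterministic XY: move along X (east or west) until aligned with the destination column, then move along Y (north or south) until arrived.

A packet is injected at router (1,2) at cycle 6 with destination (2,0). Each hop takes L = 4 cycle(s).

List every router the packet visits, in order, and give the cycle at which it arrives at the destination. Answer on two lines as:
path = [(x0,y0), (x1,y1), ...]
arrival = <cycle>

path = [(1,2), (2,2), (2,1), (2,0)]
arrival = 18

t=6: at (1,2)
t=10: at (2,2) after E
t=14: at (2,1) after S
t=18: at (2,0) after S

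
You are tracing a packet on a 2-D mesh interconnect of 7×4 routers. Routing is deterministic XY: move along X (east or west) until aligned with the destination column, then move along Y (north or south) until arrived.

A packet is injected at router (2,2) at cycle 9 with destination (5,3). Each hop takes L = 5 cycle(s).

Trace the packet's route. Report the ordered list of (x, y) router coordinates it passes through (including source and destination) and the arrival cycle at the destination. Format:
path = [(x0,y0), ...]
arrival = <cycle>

hop 0: (2,2) @ cyc 9
hop 1: (3,2) @ cyc 14  [E]
hop 2: (4,2) @ cyc 19  [E]
hop 3: (5,2) @ cyc 24  [E]
hop 4: (5,3) @ cyc 29  [N]

path = [(2,2), (3,2), (4,2), (5,2), (5,3)]
arrival = 29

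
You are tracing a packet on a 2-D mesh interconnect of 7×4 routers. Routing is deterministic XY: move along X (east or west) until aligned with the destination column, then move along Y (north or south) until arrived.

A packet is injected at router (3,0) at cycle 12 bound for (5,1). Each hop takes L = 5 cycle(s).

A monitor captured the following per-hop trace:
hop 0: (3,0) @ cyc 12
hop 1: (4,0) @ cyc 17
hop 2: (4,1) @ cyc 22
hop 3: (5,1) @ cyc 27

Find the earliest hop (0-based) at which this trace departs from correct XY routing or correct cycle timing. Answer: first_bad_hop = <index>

first_bad_hop = 2

hop 1: step (+1,+0), +5 cyc — ok
hop 2: step (+0,+1), +5 cyc — BAD: Y-move but x=4≠5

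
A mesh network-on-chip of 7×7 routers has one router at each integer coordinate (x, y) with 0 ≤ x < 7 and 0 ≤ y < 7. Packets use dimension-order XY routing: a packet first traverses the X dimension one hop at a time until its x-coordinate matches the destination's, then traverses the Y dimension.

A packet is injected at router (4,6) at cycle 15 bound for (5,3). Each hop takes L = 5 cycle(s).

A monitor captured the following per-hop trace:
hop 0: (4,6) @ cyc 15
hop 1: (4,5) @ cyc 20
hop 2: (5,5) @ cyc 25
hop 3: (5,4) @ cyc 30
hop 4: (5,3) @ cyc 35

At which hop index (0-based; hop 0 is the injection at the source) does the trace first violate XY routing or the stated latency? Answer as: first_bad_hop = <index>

first_bad_hop = 1

hop 1: step (+0,-1), +5 cyc — BAD: Y-move but x=4≠5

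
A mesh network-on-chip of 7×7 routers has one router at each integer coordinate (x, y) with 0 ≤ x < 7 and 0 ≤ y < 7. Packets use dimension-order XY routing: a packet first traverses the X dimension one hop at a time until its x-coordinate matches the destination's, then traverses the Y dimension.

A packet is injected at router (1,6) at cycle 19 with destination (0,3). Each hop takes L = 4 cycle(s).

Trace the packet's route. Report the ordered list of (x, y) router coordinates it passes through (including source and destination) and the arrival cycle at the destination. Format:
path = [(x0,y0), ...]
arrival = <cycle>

t=19: at (1,6)
t=23: at (0,6) after W
t=27: at (0,5) after S
t=31: at (0,4) after S
t=35: at (0,3) after S

path = [(1,6), (0,6), (0,5), (0,4), (0,3)]
arrival = 35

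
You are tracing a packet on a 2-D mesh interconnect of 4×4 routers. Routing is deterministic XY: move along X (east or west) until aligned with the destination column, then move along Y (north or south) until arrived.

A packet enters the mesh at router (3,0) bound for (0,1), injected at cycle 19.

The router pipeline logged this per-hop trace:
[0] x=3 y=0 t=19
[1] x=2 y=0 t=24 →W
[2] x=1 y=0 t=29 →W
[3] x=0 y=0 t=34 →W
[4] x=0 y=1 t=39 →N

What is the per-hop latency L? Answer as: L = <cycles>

cyc[1] − cyc[0] = 24 − 19 = 5.
That increment is L by definition: L = 5.

L = 5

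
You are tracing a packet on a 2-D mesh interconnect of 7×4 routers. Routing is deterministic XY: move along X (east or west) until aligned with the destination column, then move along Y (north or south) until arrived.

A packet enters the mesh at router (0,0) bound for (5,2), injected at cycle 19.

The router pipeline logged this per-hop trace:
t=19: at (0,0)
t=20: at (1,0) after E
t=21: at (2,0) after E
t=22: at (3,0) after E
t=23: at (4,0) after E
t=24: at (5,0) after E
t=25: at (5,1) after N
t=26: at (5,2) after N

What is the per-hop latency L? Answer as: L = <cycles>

From hop 0 (19) to hop 1 (20): +1 cycles.
That increment is L by definition: L = 1.

L = 1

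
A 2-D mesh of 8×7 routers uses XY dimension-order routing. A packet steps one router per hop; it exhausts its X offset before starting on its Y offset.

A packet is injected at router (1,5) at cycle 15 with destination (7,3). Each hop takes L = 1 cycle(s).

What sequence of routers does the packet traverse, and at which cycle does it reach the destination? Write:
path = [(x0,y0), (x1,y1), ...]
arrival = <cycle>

  0. router=(1,5) cycle=15 (inject)
  1. router=(2,5) cycle=16 dir=E
  2. router=(3,5) cycle=17 dir=E
  3. router=(4,5) cycle=18 dir=E
  4. router=(5,5) cycle=19 dir=E
  5. router=(6,5) cycle=20 dir=E
  6. router=(7,5) cycle=21 dir=E
  7. router=(7,4) cycle=22 dir=S
  8. router=(7,3) cycle=23 dir=S

path = [(1,5), (2,5), (3,5), (4,5), (5,5), (6,5), (7,5), (7,4), (7,3)]
arrival = 23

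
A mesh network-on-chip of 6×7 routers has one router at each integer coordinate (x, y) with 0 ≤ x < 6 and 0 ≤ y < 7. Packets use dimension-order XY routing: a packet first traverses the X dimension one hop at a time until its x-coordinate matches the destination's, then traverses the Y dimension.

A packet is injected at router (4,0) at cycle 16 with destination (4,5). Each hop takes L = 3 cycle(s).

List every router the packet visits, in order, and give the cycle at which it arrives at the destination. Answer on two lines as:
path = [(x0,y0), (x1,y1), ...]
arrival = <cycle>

t=16: at (4,0)
t=19: at (4,1) after N
t=22: at (4,2) after N
t=25: at (4,3) after N
t=28: at (4,4) after N
t=31: at (4,5) after N

path = [(4,0), (4,1), (4,2), (4,3), (4,4), (4,5)]
arrival = 31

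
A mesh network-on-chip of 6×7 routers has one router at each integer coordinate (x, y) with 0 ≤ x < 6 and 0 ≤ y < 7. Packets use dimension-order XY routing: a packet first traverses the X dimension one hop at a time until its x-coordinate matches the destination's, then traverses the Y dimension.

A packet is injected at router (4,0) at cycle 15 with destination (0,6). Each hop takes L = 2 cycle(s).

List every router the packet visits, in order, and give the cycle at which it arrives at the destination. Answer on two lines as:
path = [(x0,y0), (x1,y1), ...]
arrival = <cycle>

path = [(4,0), (3,0), (2,0), (1,0), (0,0), (0,1), (0,2), (0,3), (0,4), (0,5), (0,6)]
arrival = 35

#0 — 4,0 | c15
#1 — 3,0 | c17 | W
#2 — 2,0 | c19 | W
#3 — 1,0 | c21 | W
#4 — 0,0 | c23 | W
#5 — 0,1 | c25 | N
#6 — 0,2 | c27 | N
#7 — 0,3 | c29 | N
#8 — 0,4 | c31 | N
#9 — 0,5 | c33 | N
#10 — 0,6 | c35 | N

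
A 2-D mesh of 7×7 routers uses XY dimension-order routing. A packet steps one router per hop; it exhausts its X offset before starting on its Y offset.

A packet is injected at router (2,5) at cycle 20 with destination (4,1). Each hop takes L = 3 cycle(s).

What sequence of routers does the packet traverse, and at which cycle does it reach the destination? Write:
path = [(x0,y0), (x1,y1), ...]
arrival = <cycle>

t=20: at (2,5)
t=23: at (3,5) after E
t=26: at (4,5) after E
t=29: at (4,4) after S
t=32: at (4,3) after S
t=35: at (4,2) after S
t=38: at (4,1) after S

path = [(2,5), (3,5), (4,5), (4,4), (4,3), (4,2), (4,1)]
arrival = 38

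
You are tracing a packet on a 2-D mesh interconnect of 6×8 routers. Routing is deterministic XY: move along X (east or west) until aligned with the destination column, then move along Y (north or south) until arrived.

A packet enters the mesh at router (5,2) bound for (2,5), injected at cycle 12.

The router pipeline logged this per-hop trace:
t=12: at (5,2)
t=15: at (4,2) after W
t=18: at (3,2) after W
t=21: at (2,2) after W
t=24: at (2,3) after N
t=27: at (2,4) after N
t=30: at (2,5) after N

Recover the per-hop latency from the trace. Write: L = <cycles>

Between hops 0 and 1 the cycle counter advances 15 − 12 = 3.
Each hop adds L, hence L = 3.

L = 3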